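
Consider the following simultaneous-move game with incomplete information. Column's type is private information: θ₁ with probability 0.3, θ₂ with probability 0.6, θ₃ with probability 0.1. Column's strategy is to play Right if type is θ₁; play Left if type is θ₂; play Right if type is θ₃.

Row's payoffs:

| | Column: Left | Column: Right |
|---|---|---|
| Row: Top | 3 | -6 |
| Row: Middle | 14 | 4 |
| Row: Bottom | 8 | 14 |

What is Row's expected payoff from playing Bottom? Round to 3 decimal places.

10.400

E[Bottom] = 0.3·14 + 0.6·8 + 0.1·14 = 4.2 + 4.8 + 1.4 = 10.4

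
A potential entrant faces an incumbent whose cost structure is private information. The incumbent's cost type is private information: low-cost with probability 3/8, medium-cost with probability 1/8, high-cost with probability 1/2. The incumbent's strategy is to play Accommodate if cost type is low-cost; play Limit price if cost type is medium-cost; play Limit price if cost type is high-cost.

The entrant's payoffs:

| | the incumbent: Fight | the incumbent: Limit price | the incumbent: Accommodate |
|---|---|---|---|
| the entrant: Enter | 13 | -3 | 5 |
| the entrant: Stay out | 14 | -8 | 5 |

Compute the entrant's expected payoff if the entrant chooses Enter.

E[Enter] = 3/8·5 + 1/8·(-3) + 1/2·(-3) = 15/8 + (-3/8) + (-3/2) = 0

0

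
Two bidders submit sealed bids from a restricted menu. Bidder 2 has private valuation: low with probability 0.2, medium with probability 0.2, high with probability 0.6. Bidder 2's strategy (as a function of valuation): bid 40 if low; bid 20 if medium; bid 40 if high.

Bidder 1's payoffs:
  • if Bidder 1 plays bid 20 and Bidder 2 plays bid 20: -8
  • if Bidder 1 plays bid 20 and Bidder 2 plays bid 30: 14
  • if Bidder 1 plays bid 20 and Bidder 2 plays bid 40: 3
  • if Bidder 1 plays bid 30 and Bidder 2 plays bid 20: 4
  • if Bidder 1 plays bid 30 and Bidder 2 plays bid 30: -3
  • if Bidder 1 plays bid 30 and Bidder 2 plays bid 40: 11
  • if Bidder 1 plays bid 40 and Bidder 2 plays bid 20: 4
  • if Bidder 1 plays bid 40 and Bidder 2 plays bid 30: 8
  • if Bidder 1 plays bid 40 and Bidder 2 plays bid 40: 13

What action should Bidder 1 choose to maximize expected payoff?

bid 40

Compute Bidder 1's expected payoff for each action, taking the expectation over Bidder 2's type.
E[bid 20] = 0.2·(3) + 0.2·(-8) + 0.6·(3) = 0.8
E[bid 30] = 0.2·(11) + 0.2·(4) + 0.6·(11) = 9.6
E[bid 40] = 0.2·(13) + 0.2·(4) + 0.6·(13) = 11.2
Best response: bid 40 (11.2 is the largest).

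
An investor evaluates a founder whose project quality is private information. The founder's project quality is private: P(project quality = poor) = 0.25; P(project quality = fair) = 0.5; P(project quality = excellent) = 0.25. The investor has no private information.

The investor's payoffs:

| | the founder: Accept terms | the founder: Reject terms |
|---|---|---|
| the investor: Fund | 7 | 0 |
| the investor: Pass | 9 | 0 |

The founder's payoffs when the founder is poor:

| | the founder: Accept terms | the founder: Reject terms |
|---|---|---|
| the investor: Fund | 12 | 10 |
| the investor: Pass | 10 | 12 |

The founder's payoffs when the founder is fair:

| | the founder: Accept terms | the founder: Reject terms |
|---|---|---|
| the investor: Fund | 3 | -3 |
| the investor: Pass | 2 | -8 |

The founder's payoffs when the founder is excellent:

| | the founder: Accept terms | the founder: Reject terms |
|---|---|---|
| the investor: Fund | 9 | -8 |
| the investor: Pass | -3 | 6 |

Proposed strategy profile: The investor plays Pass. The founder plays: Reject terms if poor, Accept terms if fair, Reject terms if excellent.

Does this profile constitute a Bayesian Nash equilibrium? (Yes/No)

A profile is a BNE iff every type of every player is best-responding given beliefs about the other side.
The investor plays Pass: E[Pass] = 0.25·(0) + 0.5·(9) + 0.25·(0) = 4.5; E[Fund] = 3.5. Best-responding. ✓
The founder (project quality poor), facing Pass: Accept terms gives 10, Reject terms gives 12. Proposed Reject terms is best. ✓
The founder (project quality fair), facing Pass: Accept terms gives 2, Reject terms gives -8. Proposed Accept terms is best. ✓
The founder (project quality excellent), facing Pass: Accept terms gives -3, Reject terms gives 6. Proposed Reject terms is best. ✓

Yes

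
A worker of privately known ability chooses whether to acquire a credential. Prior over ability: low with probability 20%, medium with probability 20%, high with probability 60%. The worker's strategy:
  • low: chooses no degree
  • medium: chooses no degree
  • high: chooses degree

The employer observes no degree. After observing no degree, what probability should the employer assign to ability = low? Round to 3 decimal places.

P(no degree) = 0.2·1 + 0.2·1 + 0.6·0 = 0.4
P(low | no degree) = (0.2·1) / 0.4 = 0.2 / 0.4 = 0.5

0.500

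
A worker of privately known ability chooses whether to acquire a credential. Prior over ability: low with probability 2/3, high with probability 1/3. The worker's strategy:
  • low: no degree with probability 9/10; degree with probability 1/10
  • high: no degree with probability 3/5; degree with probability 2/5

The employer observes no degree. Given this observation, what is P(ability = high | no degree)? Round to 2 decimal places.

P(no degree) = (2/3)·(9/10) + (1/3)·(3/5) = 4/5
P(high | no degree) = ((1/3)·(3/5)) / (4/5) = (1/5) / (4/5) = 1/4

0.25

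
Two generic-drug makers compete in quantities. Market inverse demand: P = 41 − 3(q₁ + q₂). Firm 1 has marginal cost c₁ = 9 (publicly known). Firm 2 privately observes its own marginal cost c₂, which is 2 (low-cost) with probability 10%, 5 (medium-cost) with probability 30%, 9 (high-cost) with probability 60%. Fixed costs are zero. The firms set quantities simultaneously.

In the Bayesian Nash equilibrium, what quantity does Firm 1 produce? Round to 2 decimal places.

Firm 2 with cost c maximizes (41 − 3(q₁+q₂) − c)·q₂, giving q₂(c) = (41 − c − 3q₁)/6.
E[c₂] = 0.1·2 + 0.3·5 + 0.6·9 = 7.1
Firm 1's FOC against E[q₂] yields q₁ = (41 − 2·9 + E[c₂])/9 = (41 − 18 + 7.1)/9 = 3.34444.

3.34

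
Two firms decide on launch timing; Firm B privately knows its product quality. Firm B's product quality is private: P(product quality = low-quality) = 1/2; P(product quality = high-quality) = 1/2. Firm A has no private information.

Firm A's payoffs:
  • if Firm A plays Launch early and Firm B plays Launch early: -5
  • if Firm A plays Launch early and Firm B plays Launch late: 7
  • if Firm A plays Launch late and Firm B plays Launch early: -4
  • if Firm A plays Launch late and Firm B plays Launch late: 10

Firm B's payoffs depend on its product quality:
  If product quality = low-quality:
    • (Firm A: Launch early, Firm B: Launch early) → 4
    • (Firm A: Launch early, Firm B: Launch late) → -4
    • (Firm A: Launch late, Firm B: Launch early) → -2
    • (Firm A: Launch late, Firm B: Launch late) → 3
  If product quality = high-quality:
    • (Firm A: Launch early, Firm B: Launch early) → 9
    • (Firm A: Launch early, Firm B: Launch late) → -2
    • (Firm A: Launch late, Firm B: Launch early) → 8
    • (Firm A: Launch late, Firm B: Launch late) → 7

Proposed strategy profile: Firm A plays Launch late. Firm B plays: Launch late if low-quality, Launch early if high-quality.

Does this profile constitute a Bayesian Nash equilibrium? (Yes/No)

Firm A plays Launch late: E[Launch late] = 1/2·(10) + 1/2·(-4) = 3; E[Launch early] = 1. Best-responding. ✓
Firm B (product quality low-quality), facing Launch late: Launch early gives -2, Launch late gives 3. Proposed Launch late is best. ✓
Firm B (product quality high-quality), facing Launch late: Launch early gives 8, Launch late gives 7. Proposed Launch early is best. ✓

Yes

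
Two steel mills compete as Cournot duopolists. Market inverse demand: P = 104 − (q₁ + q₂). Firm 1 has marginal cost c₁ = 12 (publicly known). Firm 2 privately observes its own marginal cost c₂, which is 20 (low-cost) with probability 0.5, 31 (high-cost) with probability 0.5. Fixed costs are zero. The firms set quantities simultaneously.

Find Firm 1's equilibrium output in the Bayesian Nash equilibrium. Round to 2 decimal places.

Firm 2 with cost c maximizes (104 − (q₁+q₂) − c)·q₂, giving q₂(c) = (104 − c − q₁)/2.
E[c₂] = 0.5·20 + 0.5·31 = 25.5
Firm 1's FOC against E[q₂] yields q₁ = (104 − 2·12 + E[c₂])/3 = (104 − 24 + 25.5)/3 = 35.1667.

35.17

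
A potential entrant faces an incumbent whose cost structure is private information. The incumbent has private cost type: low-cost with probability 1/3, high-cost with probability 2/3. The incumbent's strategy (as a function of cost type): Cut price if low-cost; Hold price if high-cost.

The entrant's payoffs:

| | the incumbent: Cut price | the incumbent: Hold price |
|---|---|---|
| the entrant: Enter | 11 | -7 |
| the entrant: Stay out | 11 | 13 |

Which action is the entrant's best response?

Compute the entrant's expected payoff for each action, taking the expectation over the incumbent's type.
E[Enter] = 1/3·(11) + 2/3·(-7) = -1
E[Stay out] = 1/3·(11) + 2/3·(13) = 37/3
Best response: Stay out (37/3 is the largest).

Stay out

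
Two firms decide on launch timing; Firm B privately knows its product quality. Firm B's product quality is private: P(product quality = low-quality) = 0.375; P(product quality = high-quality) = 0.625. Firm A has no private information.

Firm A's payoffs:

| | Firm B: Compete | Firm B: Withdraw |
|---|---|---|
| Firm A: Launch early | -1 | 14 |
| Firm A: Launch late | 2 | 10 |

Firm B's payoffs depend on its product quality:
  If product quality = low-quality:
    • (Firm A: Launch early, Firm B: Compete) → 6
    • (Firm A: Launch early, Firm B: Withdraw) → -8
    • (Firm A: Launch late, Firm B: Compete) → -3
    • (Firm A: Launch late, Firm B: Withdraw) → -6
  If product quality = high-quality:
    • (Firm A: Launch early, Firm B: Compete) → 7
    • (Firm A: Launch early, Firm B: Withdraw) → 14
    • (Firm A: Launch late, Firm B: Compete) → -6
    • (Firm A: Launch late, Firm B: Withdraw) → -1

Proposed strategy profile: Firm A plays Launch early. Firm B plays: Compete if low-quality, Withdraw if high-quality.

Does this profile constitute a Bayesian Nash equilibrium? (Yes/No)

Yes

A profile is a BNE iff every type of every player is best-responding given beliefs about the other side.
Firm A plays Launch early: E[Launch early] = 0.375·(-1) + 0.625·(14) = 8.375; E[Launch late] = 7. Best-responding. ✓
Firm B (product quality low-quality), facing Launch early: Compete gives 6, Withdraw gives -8. Proposed Compete is best. ✓
Firm B (product quality high-quality), facing Launch early: Compete gives 7, Withdraw gives 14. Proposed Withdraw is best. ✓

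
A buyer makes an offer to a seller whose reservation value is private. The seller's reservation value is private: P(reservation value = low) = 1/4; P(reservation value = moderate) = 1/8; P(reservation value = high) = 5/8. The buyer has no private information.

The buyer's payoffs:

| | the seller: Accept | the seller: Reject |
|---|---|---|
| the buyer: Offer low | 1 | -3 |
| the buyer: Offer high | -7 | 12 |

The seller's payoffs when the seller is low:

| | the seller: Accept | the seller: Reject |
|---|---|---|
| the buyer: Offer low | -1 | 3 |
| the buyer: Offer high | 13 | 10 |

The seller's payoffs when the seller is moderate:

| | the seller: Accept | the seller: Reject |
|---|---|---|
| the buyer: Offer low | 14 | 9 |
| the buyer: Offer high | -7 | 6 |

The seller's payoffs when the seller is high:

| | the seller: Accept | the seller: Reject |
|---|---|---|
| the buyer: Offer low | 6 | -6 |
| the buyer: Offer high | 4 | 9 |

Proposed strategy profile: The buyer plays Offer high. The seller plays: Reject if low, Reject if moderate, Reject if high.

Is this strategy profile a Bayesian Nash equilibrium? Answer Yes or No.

A profile is a BNE iff every type of every player is best-responding given beliefs about the other side.
The buyer plays Offer high: E[Offer high] = 1/4·(12) + 1/8·(12) + 5/8·(12) = 12; E[Offer low] = -3. Best-responding. ✓
The seller (reservation value low), facing Offer high: Accept gives 13, Reject gives 10. Proposed Reject is not best — profitable deviation exists. ✗
The seller (reservation value moderate), facing Offer high: Accept gives -7, Reject gives 6. Proposed Reject is best. ✓
The seller (reservation value high), facing Offer high: Accept gives 4, Reject gives 9. Proposed Reject is best. ✓

No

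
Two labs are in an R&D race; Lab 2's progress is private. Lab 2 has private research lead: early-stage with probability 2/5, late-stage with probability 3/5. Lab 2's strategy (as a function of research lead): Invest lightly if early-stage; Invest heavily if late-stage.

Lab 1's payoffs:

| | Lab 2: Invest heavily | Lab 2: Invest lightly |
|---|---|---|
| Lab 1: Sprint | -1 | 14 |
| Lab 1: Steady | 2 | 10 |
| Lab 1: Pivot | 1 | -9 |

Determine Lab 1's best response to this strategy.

Steady

E[Sprint] = 2/5·(14) + 3/5·(-1) = 5
E[Steady] = 2/5·(10) + 3/5·(2) = 26/5
E[Pivot] = 2/5·(-9) + 3/5·(1) = -3
Best response: Steady (26/5 is the largest).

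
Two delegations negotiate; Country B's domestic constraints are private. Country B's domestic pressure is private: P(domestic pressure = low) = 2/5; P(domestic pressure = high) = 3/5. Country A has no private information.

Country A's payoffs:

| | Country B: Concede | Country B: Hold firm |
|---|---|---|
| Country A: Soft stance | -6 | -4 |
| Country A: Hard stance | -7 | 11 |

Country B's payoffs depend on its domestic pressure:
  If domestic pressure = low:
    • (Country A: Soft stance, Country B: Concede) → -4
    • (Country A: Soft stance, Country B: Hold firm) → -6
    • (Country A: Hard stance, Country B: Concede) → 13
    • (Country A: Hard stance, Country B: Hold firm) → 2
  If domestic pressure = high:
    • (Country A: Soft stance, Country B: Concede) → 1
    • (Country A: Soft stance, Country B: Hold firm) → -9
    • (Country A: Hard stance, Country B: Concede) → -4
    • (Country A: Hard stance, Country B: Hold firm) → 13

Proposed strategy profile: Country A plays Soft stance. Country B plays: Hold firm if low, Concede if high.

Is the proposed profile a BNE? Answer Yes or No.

Country A plays Soft stance: E[Soft stance] = 2/5·(-4) + 3/5·(-6) = -26/5; E[Hard stance] = 1/5. Not best-responding. ✗
Country B (domestic pressure low), facing Soft stance: Concede gives -4, Hold firm gives -6. Proposed Hold firm is not best — profitable deviation exists. ✗
Country B (domestic pressure high), facing Soft stance: Concede gives 1, Hold firm gives -9. Proposed Concede is best. ✓

No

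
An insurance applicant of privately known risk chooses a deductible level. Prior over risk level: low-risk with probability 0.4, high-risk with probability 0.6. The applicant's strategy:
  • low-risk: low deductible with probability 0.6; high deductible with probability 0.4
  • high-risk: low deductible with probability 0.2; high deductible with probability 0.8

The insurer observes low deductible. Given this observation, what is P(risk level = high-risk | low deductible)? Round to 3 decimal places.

0.333

P(low deductible) = 0.4·0.6 + 0.6·0.2 = 0.36
P(high-risk | low deductible) = (0.6·0.2) / 0.36 = 0.12 / 0.36 = 0.333333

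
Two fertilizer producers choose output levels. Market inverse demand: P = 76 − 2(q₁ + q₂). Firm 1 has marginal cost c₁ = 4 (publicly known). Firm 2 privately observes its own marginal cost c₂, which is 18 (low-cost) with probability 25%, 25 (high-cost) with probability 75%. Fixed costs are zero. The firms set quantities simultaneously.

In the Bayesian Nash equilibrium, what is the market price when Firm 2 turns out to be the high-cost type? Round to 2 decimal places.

35.29

Firm 2 with cost c maximizes (76 − 2(q₁+q₂) − c)·q₂, giving q₂(c) = (76 − c − 2q₁)/4.
E[c₂] = 0.25·18 + 0.75·25 = 23.25
Firm 1's FOC against E[q₂] yields q₁ = (76 − 2·4 + E[c₂])/6 = (76 − 8 + 23.25)/6 = 15.2083.
q₂(high-cost) = 5.14583, so P = 76 − 2·(15.2083 + 5.14583) = 35.2917.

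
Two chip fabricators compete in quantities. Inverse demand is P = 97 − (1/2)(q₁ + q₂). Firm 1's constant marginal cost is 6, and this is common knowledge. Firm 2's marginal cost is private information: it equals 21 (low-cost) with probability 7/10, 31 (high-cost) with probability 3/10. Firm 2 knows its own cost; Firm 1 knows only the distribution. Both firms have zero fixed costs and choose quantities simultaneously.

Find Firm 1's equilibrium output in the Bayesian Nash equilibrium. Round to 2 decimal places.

72.67

Type-c best response for Firm 2: q₂(c) = (97 − c) − q₁/2.
Firm 1 maximizes expected profit; its first-order condition is 97 − q₁ − (1/2)E[q₂] − 6 = 0.
Substituting E[q₂] and solving: E[c₂] = 24, so q₁ = (97 − 2·6 + 24)/(3/2) = 72.6667.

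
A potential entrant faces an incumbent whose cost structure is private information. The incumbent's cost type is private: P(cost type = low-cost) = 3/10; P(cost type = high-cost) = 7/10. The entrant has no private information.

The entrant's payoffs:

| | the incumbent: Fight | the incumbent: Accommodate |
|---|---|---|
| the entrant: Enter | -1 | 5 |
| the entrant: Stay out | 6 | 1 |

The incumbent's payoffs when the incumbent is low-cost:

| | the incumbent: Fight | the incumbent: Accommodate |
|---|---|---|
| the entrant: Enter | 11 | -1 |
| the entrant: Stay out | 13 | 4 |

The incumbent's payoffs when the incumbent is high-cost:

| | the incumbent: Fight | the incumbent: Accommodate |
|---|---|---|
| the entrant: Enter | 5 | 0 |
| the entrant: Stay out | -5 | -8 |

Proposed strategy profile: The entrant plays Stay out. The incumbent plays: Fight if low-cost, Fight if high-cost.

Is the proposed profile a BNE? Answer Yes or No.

A profile is a BNE iff every type of every player is best-responding given beliefs about the other side.
The entrant plays Stay out: E[Stay out] = 3/10·(6) + 7/10·(6) = 6; E[Enter] = -1. Best-responding. ✓
The incumbent (cost type low-cost), facing Stay out: Fight gives 13, Accommodate gives 4. Proposed Fight is best. ✓
The incumbent (cost type high-cost), facing Stay out: Fight gives -5, Accommodate gives -8. Proposed Fight is best. ✓

Yes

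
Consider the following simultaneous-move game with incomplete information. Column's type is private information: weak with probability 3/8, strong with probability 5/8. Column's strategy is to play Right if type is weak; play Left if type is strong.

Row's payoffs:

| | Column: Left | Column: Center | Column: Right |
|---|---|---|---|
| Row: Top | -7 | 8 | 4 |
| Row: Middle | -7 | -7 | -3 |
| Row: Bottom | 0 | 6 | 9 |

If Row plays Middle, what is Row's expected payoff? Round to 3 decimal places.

-5.500

Take the expectation over Column's type, weighting each type's action by its prior probability.
E[Middle] = 3/8·(-3) + 5/8·(-7) = (-9/8) + (-35/8) = -11/2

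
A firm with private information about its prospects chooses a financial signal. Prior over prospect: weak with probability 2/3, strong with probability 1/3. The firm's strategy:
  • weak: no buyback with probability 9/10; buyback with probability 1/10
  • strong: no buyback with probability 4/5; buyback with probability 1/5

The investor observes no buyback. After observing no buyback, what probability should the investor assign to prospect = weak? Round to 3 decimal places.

P(no buyback) = (2/3)·(9/10) + (1/3)·(4/5) = 13/15
P(weak | no buyback) = ((2/3)·(9/10)) / (13/15) = (3/5) / (13/15) = 9/13

0.692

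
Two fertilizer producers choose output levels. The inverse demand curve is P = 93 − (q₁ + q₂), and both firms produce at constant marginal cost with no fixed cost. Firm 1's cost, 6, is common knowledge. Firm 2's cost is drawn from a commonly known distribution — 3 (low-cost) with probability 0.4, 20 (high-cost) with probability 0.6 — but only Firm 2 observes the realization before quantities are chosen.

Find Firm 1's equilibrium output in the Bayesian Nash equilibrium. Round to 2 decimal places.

31.40

Firm 2 with cost c maximizes (93 − (q₁+q₂) − c)·q₂, giving q₂(c) = (93 − c − q₁)/2.
E[c₂] = 0.4·3 + 0.6·20 = 13.2
Firm 1's FOC against E[q₂] yields q₁ = (93 − 2·6 + E[c₂])/3 = (93 − 12 + 13.2)/3 = 31.4.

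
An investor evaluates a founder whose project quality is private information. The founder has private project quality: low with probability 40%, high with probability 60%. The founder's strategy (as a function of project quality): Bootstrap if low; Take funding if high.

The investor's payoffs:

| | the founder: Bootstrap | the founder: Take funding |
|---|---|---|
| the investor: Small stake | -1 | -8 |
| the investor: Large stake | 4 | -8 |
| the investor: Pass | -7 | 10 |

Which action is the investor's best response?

Pass

E[Small stake] = 0.4·(-1) + 0.6·(-8) = -5.2
E[Large stake] = 0.4·(4) + 0.6·(-8) = -3.2
E[Pass] = 0.4·(-7) + 0.6·(10) = 3.2
Best response: Pass (3.2 is the largest).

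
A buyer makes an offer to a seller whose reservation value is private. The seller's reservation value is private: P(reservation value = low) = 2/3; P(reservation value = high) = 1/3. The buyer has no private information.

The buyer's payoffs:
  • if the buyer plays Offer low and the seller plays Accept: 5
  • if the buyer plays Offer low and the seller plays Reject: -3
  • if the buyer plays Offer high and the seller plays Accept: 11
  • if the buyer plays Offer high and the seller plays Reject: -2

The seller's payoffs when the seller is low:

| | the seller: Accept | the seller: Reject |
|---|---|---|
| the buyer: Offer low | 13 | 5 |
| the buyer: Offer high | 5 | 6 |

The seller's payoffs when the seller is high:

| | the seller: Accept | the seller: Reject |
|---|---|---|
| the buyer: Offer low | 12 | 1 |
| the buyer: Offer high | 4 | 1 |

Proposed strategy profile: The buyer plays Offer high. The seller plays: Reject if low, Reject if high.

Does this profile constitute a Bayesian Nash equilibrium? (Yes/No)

The buyer plays Offer high: E[Offer high] = 2/3·(-2) + 1/3·(-2) = -2; E[Offer low] = -3. Best-responding. ✓
The seller (reservation value low), facing Offer high: Accept gives 5, Reject gives 6. Proposed Reject is best. ✓
The seller (reservation value high), facing Offer high: Accept gives 4, Reject gives 1. Proposed Reject is not best — profitable deviation exists. ✗

No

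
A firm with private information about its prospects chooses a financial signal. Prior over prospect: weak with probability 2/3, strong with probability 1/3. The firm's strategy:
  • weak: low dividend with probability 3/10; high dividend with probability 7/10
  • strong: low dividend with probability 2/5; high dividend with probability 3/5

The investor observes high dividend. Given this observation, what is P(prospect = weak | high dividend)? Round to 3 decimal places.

P(high dividend) = (2/3)·(7/10) + (1/3)·(3/5) = 2/3
P(weak | high dividend) = ((2/3)·(7/10)) / (2/3) = (7/15) / (2/3) = 7/10

0.700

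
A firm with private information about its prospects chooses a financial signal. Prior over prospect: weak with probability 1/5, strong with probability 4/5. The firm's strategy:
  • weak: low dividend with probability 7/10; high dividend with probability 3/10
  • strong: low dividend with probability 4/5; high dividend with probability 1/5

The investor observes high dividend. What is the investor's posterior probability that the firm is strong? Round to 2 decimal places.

P(high dividend) = (1/5)·(3/10) + (4/5)·(1/5) = 11/50
P(strong | high dividend) = ((4/5)·(1/5)) / (11/50) = (4/25) / (11/50) = 8/11

0.73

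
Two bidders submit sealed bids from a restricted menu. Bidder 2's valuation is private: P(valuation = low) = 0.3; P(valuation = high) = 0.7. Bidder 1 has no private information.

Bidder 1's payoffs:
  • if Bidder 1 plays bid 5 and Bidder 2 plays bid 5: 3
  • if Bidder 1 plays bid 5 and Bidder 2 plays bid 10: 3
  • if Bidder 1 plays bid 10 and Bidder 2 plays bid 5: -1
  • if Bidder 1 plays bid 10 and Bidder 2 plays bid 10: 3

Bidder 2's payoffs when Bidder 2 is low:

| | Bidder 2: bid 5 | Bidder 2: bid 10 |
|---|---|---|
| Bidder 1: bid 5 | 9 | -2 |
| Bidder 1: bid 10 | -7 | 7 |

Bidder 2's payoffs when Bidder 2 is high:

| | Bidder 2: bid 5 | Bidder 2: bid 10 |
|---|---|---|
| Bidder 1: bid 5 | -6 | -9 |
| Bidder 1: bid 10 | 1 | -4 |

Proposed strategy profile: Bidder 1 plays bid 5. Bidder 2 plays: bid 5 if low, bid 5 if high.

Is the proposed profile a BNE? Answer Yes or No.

A profile is a BNE iff every type of every player is best-responding given beliefs about the other side.
Bidder 1 plays bid 5: E[bid 5] = 0.3·(3) + 0.7·(3) = 3; E[bid 10] = -1. Best-responding. ✓
Bidder 2 (valuation low), facing bid 5: bid 5 gives 9, bid 10 gives -2. Proposed bid 5 is best. ✓
Bidder 2 (valuation high), facing bid 5: bid 5 gives -6, bid 10 gives -9. Proposed bid 5 is best. ✓

Yes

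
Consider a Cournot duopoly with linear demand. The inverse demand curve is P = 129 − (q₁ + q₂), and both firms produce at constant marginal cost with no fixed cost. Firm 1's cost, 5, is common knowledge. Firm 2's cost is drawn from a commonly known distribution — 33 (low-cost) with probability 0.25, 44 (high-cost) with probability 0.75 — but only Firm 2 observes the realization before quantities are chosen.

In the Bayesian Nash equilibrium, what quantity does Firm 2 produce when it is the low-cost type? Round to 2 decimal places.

21.29

Each type of Firm 2 best-responds to q₁; Firm 1 best-responds to the expected q₂ over Firm 2's types.
Firm 2 with cost c maximizes (129 − (q₁+q₂) − c)·q₂, giving q₂(c) = (129 − c − q₁)/2.
E[c₂] = 0.25·33 + 0.75·44 = 41.25
Firm 1's FOC against E[q₂] yields q₁ = (129 − 2·5 + E[c₂])/3 = (129 − 10 + 41.25)/3 = 53.4167.
q₂(low-cost) = (129 − 33 − 53.4167)/2 = 21.2917.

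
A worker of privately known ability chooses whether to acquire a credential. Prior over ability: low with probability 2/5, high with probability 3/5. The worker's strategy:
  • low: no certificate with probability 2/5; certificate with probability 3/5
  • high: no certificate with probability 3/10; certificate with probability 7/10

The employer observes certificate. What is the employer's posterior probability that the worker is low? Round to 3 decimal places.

P(certificate) = (2/5)·(3/5) + (3/5)·(7/10) = 33/50
P(low | certificate) = ((2/5)·(3/5)) / (33/50) = (6/25) / (33/50) = 4/11

0.364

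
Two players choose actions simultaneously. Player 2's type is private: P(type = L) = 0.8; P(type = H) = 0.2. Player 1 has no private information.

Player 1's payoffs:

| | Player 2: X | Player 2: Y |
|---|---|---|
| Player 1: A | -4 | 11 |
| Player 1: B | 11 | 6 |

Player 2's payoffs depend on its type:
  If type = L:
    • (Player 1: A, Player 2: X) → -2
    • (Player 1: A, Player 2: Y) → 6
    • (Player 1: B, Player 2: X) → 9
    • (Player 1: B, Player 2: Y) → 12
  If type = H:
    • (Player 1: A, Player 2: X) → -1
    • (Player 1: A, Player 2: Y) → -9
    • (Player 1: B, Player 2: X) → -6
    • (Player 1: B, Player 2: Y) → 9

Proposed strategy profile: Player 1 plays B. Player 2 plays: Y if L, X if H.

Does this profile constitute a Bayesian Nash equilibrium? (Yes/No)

Player 1 plays B: E[B] = 0.8·(6) + 0.2·(11) = 7; E[A] = 8. Not best-responding. ✗
Player 2 (type L), facing B: X gives 9, Y gives 12. Proposed Y is best. ✓
Player 2 (type H), facing B: X gives -6, Y gives 9. Proposed X is not best — profitable deviation exists. ✗

No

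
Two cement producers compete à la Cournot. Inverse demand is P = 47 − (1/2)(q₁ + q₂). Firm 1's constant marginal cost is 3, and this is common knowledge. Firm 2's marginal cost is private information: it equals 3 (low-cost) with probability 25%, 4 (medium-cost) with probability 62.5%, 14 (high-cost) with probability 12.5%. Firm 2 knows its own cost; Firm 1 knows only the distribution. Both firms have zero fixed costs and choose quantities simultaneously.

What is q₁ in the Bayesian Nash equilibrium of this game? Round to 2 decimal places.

30.67

Firm 2 with cost c maximizes (47 − (1/2)(q₁+q₂) − c)·q₂, giving q₂(c) = (47 − c − (1/2)q₁).
E[c₂] = 0.25·3 + 0.625·4 + 0.125·14 = 5
Firm 1's FOC against E[q₂] yields q₁ = (47 − 2·3 + E[c₂])/(3/2) = (47 − 6 + 5)/(3/2) = 30.6667.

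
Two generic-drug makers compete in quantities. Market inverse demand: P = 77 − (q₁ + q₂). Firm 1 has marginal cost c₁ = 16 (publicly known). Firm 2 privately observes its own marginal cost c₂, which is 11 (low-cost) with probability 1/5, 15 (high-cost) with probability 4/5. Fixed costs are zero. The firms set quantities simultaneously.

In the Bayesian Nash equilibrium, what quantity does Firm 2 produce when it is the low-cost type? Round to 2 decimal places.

Firm 2 with cost c maximizes (77 − (q₁+q₂) − c)·q₂, giving q₂(c) = (77 − c − q₁)/2.
E[c₂] = 1/5·11 + 4/5·15 = 14.2
Firm 1's FOC against E[q₂] yields q₁ = (77 − 2·16 + E[c₂])/3 = (77 − 32 + 14.2)/3 = 19.7333.
q₂(low-cost) = (77 − 11 − 19.7333)/2 = 23.1333.

23.13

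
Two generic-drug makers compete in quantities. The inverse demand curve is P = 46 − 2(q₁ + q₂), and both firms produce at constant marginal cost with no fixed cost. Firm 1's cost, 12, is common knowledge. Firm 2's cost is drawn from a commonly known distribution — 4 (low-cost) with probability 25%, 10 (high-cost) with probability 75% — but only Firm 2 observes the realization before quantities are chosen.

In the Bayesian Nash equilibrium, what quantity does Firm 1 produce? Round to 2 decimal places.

Firm 2 with cost c maximizes (46 − 2(q₁+q₂) − c)·q₂, giving q₂(c) = (46 − c − 2q₁)/4.
E[c₂] = 0.25·4 + 0.75·10 = 8.5
Firm 1's FOC against E[q₂] yields q₁ = (46 − 2·12 + E[c₂])/6 = (46 − 24 + 8.5)/6 = 5.08333.

5.08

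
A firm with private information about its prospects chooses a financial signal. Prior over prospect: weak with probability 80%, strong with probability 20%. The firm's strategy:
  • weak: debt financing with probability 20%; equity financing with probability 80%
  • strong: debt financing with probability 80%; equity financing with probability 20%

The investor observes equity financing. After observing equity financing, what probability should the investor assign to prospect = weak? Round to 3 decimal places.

Apply Bayes' rule using the sender's strategy as the likelihood.
P(equity financing) = 0.8·0.8 + 0.2·0.2 = 0.68
P(weak | equity financing) = (0.8·0.8) / 0.68 = 0.64 / 0.68 = 0.941176

0.941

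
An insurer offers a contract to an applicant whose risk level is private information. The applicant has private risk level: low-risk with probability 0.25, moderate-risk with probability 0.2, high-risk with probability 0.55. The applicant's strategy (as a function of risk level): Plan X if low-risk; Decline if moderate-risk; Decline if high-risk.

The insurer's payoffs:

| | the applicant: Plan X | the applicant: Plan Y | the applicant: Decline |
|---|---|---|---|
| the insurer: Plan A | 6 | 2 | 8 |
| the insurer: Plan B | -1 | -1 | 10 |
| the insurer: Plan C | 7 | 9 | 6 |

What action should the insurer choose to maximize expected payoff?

Plan A

Compute the insurer's expected payoff for each action, taking the expectation over the applicant's type.
E[Plan A] = 0.25·(6) + 0.2·(8) + 0.55·(8) = 7.5
E[Plan B] = 0.25·(-1) + 0.2·(10) + 0.55·(10) = 7.25
E[Plan C] = 0.25·(7) + 0.2·(6) + 0.55·(6) = 6.25
Best response: Plan A (7.5 is the largest).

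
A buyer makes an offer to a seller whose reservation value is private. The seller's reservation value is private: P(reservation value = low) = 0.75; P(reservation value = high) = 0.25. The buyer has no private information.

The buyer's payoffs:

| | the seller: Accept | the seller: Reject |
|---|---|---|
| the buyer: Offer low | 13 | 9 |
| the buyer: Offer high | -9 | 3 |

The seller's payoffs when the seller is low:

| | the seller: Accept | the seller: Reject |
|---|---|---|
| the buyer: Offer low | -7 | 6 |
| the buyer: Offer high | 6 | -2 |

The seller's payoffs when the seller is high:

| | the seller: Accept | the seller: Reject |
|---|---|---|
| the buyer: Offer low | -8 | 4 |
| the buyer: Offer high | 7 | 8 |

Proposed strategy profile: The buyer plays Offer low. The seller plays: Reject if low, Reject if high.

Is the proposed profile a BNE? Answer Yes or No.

The buyer plays Offer low: E[Offer low] = 0.75·(9) + 0.25·(9) = 9; E[Offer high] = 3. Best-responding. ✓
The seller (reservation value low), facing Offer low: Accept gives -7, Reject gives 6. Proposed Reject is best. ✓
The seller (reservation value high), facing Offer low: Accept gives -8, Reject gives 4. Proposed Reject is best. ✓

Yes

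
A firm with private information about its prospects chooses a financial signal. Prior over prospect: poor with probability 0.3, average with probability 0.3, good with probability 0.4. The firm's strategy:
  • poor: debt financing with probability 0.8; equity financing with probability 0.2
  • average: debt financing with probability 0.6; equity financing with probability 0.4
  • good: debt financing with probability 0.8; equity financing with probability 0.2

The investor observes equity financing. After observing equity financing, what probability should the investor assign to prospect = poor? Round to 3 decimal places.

0.231

Apply Bayes' rule using the sender's strategy as the likelihood.
P(equity financing) = 0.3·0.2 + 0.3·0.4 + 0.4·0.2 = 0.26
P(poor | equity financing) = (0.3·0.2) / 0.26 = 0.06 / 0.26 = 0.230769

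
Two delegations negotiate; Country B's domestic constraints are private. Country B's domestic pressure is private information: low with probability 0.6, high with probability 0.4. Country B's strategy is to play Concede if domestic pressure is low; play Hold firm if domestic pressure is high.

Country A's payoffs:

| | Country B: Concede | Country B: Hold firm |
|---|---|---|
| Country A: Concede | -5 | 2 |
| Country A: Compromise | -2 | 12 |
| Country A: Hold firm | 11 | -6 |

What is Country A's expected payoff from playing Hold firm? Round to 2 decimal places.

E[Hold firm] = 0.6·11 + 0.4·(-6) = 6.6 + (-2.4) = 4.2

4.20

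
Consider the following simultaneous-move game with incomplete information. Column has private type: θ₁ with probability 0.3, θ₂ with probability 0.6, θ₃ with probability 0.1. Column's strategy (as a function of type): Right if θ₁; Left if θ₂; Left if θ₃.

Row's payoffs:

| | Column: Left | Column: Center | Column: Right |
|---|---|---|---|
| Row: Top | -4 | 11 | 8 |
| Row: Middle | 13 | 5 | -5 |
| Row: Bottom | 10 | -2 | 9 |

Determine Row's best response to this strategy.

Bottom

E[Top] = 0.3·(8) + 0.6·(-4) + 0.1·(-4) = -0.4
E[Middle] = 0.3·(-5) + 0.6·(13) + 0.1·(13) = 7.6
E[Bottom] = 0.3·(9) + 0.6·(10) + 0.1·(10) = 9.7
Best response: Bottom (9.7 is the largest).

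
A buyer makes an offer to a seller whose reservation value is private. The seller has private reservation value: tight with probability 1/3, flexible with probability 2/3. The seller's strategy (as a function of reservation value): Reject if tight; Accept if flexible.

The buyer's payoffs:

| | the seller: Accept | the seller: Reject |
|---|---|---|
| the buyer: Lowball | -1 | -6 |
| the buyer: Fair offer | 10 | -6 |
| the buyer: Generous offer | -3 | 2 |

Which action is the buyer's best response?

E[Lowball] = 1/3·(-6) + 2/3·(-1) = -8/3
E[Fair offer] = 1/3·(-6) + 2/3·(10) = 14/3
E[Generous offer] = 1/3·(2) + 2/3·(-3) = -4/3
Best response: Fair offer (14/3 is the largest).

Fair offer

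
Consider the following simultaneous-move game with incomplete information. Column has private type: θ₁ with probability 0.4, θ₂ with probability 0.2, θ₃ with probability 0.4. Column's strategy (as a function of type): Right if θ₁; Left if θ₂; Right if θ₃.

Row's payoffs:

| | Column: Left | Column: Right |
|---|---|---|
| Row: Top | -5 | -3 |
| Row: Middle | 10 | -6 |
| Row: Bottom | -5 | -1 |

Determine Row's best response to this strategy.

Bottom

E[Top] = 0.4·(-3) + 0.2·(-5) + 0.4·(-3) = -3.4
E[Middle] = 0.4·(-6) + 0.2·(10) + 0.4·(-6) = -2.8
E[Bottom] = 0.4·(-1) + 0.2·(-5) + 0.4·(-1) = -1.8
Best response: Bottom (-1.8 is the largest).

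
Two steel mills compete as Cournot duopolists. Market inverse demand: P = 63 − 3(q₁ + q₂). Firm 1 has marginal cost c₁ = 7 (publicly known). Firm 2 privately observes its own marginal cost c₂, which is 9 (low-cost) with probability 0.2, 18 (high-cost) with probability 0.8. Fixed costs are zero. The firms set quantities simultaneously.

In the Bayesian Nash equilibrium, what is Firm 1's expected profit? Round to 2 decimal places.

157.45

Type-c best response for Firm 2: q₂(c) = (63 − c)/6 − q₁/2.
Firm 1 maximizes expected profit; its first-order condition is 63 − 6q₁ − 3E[q₂] − 7 = 0.
Substituting E[q₂] and solving: E[c₂] = 16.2, so q₁ = (63 − 2·7 + 16.2)/9 = 7.24444.
E[P] = 63 − 3·(q₁ + E[q₂]) = 28.7333; Firm 1's expected profit = (E[P] − 7)·q₁ = (28.7333 − 7)·7.24444 = 157.446.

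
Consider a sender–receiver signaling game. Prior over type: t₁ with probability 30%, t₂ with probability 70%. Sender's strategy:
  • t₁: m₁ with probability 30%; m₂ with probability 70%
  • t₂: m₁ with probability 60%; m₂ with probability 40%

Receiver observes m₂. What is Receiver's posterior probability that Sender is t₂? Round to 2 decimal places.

P(m₂) = 0.3·0.7 + 0.7·0.4 = 0.49
P(t₂ | m₂) = (0.7·0.4) / 0.49 = 0.28 / 0.49 = 0.571429

0.57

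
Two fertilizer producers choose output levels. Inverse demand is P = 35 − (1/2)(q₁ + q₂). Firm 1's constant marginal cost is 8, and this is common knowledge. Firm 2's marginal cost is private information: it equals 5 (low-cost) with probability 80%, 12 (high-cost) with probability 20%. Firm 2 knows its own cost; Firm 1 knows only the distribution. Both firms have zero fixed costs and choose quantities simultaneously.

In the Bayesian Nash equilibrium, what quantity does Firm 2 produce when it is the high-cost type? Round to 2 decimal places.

14.53

Type-c best response for Firm 2: q₂(c) = (35 − c) − q₁/2.
Firm 1 maximizes expected profit; its first-order condition is 35 − q₁ − (1/2)E[q₂] − 8 = 0.
Substituting E[q₂] and solving: E[c₂] = 6.4, so q₁ = (35 − 2·8 + 6.4)/(3/2) = 16.9333.
q₂(high-cost) = (35 − 12 − (1/2)·16.9333) = 14.5333.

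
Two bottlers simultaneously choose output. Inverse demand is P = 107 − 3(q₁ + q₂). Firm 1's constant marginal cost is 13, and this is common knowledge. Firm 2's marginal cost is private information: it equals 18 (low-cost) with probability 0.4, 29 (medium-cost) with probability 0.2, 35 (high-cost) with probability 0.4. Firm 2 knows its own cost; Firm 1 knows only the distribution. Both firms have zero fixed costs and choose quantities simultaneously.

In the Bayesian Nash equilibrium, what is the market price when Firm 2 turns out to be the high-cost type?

53

Type-c best response for Firm 2: q₂(c) = (107 − c)/6 − q₁/2.
Firm 1 maximizes expected profit; its first-order condition is 107 − 6q₁ − 3E[q₂] − 13 = 0.
Substituting E[q₂] and solving: E[c₂] = 27, so q₁ = (107 − 2·13 + 27)/9 = 12.
q₂(high-cost) = 6, so P = 107 − 3·(12 + 6) = 53.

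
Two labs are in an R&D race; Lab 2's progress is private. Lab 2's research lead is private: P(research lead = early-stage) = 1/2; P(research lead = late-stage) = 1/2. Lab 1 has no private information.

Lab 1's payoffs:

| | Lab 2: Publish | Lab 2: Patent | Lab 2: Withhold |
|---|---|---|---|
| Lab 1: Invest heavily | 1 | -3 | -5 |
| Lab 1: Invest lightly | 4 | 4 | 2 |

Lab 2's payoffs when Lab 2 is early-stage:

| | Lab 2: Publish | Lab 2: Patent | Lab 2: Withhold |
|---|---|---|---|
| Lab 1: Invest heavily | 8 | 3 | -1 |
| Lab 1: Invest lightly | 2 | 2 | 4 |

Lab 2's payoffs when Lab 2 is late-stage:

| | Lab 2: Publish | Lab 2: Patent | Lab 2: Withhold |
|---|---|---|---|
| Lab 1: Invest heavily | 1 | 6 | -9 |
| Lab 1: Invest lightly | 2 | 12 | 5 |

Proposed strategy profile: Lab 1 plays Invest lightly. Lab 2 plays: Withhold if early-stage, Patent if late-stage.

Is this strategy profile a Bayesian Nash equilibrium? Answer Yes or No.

Lab 1 plays Invest lightly: E[Invest lightly] = 1/2·(2) + 1/2·(4) = 3; E[Invest heavily] = -4. Best-responding. ✓
Lab 2 (research lead early-stage), facing Invest lightly: Publish gives 2, Patent gives 2, Withhold gives 4. Proposed Withhold is best. ✓
Lab 2 (research lead late-stage), facing Invest lightly: Publish gives 2, Patent gives 12, Withhold gives 5. Proposed Patent is best. ✓

Yes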